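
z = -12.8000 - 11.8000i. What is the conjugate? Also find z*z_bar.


z_bar = -12.8000 + 11.8000i
z*z_bar = (-12.8)^2 + (-11.8)^2 = 163.84 + 139.24 = 303.08

z_bar = -12.8000 + 11.8000i, z*z_bar = 303.08


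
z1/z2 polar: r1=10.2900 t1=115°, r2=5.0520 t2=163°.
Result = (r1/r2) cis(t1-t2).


r = 10.2900 / 5.0520 = 2.0368
theta = 115° - 163° = -48° = 312° (mod 360)

2.0368 cis(312°)


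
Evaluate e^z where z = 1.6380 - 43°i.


e^1.6380 = 5.1449
cos(-43°) = 0.73135
sin(-43°) = -0.682
Real = 5.1449*0.73135 = 3.7627
Imag = 5.1449*(-0.682) = -3.5088

3.7627 - 3.5088i


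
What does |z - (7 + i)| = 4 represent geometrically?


|z - z0| = r is a circle with center z0 and radius r.
Center = (7, 1), radius = 4

Circle with center (7, 1) and radius 4


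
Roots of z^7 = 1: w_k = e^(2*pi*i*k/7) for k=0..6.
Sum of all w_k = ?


The sum of all 7th roots of unity is 0.
Geometric series: (1 - w^7)/(1 - w) = (1-1)/(1-w) = 0 since w^7 = 1, w ≠ 1.
Alternatively: coefficient of z^6 in z^7 - 1 is 0.

0


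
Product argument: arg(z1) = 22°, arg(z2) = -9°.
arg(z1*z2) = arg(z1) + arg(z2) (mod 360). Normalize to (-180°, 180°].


arg(z1*z2) = 22° - 9° = 13°
Normalized to (-180°, 180°]: 13°

13°


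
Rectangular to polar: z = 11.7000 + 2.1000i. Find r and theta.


r = sqrt(136.89+4.41) = sqrt(141.3) = 11.8870
theta = atan2(2.1, 11.7) = 10.1755 degrees

r = 11.8870, theta = 10.1755 degrees


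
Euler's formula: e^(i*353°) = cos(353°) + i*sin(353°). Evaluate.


cos(353°) = 0.9925
sin(353°) = -0.1219

e^(i*353°) = 0.9925 - 0.1219i


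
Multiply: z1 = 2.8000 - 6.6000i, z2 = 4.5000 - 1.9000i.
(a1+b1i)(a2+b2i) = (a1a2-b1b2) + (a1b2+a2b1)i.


Real = 2.8*4.5 - (-6.6)*(-1.9) = 12.6 - 12.54 = 0.06
Imag = 2.8*(-1.9) + 4.5*(-6.6) = -5.32 - (29.7) = -35.02

0.0600 - 35.0200i


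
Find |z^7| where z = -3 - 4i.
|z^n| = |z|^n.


|z| = sqrt(9+16) = sqrt(25) = 5
|z^7| = |z|^7 = 5^7 = 78125

|z^7| = 78125


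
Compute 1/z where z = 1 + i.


|z|^2 = 1+1 = 2
1/z = (1 - 1i)/2

1/z = 0.5000 - 0.5000i


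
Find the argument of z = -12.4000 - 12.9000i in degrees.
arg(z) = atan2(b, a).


Re = -12.4, Im = -12.9
arg = atan2(-12.9, -12.4) = -133.8678 degrees

arg(z) = -133.8678 degrees


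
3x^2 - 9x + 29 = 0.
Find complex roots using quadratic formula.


disc = (-9)^2 - 4*3*29 = 81 - 348 = -267
sqrt(|disc|) = sqrt(267) = 16.3401
Real part = 9/(2*3) = 1.5000
Imag part = 16.3401/(2*3) = 2.7234

1.5000 ± 2.7234i


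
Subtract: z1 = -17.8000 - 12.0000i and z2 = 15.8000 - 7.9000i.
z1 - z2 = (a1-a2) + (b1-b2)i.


Real: -17.8 - 15.8 = -33.6
Imag: -12 + 7.9 = -4.1

-33.6000 - 4.1000i


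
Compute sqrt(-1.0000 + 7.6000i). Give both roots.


|z| = sqrt(1+57.76) = 7.6655
sqrt((|z|+a)/2) = sqrt((7.6655+(-1))/2) = sqrt(3.3328) = 1.8256
sqrt((|z|-a)/2) = sqrt((7.6655-(-1))/2) = sqrt(4.3328) = 2.0815

±(1.8256 + 2.0815i) i.e. 1.8256 + 2.0815i and -1.8256 - 2.0815i


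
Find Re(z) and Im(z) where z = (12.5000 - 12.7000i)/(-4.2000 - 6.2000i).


Multiply by conjugate: (12.5000 - 12.7000i)(-4.2000 + 6.2000i) / ((-4.2)^2 + (-6.2)^2)
Numerator real = 12.5*(-4.2) - (12.7)*(-6.2) = 26.24
Numerator imag = -12.7*(-4.2) - 12.5*(-6.2) = 130.84
Denominator = 56.08
Re(z) = 26.24/56.08 = 0.4679
Im(z) = 130.84/56.08 = 2.3331

Re(z) = 0.4679, Im(z) = 2.3331


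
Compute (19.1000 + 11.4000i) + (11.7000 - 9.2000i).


Real: 19.1 + 11.7 = 30.8
Imag: 11.4 - 9.2 = 2.2

30.8000 + 2.2000i


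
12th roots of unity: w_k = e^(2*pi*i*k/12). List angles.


The 12th roots of unity are cis(360k/12°) for k=0..11
Angle step = 360/12 = 30°
Primitive root: cis(30°)
Primitive root = 0.8660 + 0.5000i

12 roots at angles: 0°, 30°, 60°, 90°, 120°, 150°, 180°, 210°, 240°, 270°, 300°, 330°


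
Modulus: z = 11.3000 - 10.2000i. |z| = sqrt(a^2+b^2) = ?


|z| = sqrt(11.3^2 + (-10.2)^2) = sqrt(127.69 + 104.04) = sqrt(231.73) = 15.2227

|z| = 15.2227


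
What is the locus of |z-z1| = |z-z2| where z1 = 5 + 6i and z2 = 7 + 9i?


Equal distances means the locus is the perpendicular bisector of z1 and z2.
Midpoint = ((5+7)/2, (6+9)/2) = (6.0000, 7.5000)

Perpendicular bisector through (6.0000, 7.5000)


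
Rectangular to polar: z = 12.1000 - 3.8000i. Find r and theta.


r = sqrt(146.41+14.44) = sqrt(160.85) = 12.6827
theta = atan2(-3.8, 12.1) = -17.4349 degrees

r = 12.6827, theta = -17.4349 degrees


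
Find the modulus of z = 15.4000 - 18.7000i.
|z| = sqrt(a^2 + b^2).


|z| = sqrt(15.4^2 + (-18.7)^2) = sqrt(237.16 + 349.69) = sqrt(586.85) = 24.2250

|z| = 24.2250


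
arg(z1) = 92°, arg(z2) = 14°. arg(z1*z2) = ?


arg(z1*z2) = 92° + 14° = 106°
Normalized to (-180°, 180°]: 106°

106°


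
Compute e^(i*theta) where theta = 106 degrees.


cos(106°) = -0.2756
sin(106°) = 0.9613

e^(i*106°) = -0.2756 + 0.9613i


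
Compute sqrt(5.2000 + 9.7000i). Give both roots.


|z| = sqrt(27.04+94.09) = 11.0059
sqrt((|z|+a)/2) = sqrt((11.0059+5.2)/2) = sqrt(8.1030) = 2.8466
sqrt((|z|-a)/2) = sqrt((11.0059-5.2)/2) = sqrt(2.9030) = 1.7038

±(2.8466 + 1.7038i) i.e. 2.8466 + 1.7038i and -2.8466 - 1.7038i


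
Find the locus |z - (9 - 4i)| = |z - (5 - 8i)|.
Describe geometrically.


Equal distances means the locus is the perpendicular bisector of z1 and z2.
Midpoint = ((9+5)/2, (-4+(-8))/2) = (7.0000, -6.0000)

Perpendicular bisector through (7.0000, -6.0000)


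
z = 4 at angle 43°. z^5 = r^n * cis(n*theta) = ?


r^5 = 4^5 = 1024
n*theta = 5*43° = 215° = 215° (mod 360)
a = 1024*cos(215°) = -838.8117
b = 1024*sin(215°) = -587.3423

1024 cis(215°) = -838.8117 - 587.3423i


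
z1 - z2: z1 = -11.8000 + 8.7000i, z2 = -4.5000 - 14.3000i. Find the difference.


Real: -11.8 + 4.5 = -7.3
Imag: 8.7 + 14.3 = 23

-7.3000 + 23.0000i


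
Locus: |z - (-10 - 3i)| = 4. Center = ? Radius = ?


|z - z0| = r is a circle with center z0 and radius r.
Center = (-10, -3), radius = 4

Circle with center (-10, -3) and radius 4


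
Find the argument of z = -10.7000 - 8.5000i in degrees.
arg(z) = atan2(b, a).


Re = -10.7, Im = -8.5
arg = atan2(-8.5, -10.7) = -141.5366 degrees

arg(z) = -141.5366 degrees


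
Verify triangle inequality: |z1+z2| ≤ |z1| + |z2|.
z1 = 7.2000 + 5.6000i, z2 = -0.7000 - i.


|z1| = sqrt(7.2^2 + 5.6^2) = sqrt(83.2) = 9.1214
|z2| = sqrt((-0.7)^2 + (-1)^2) = sqrt(1.49) = 1.2207
z1+z2 = 6.5000 + 4.6000i
|z1+z2| = sqrt(63.41) = 7.9630
|z1|+|z2| = 9.1214 + 1.2207 = 10.3421

|z1+z2| = 7.9630 ≤ |z1|+|z2| = 10.3421 (verified)


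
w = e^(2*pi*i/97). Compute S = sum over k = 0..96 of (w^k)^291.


The roots are w_k = w^k with w = e^(2*pi*i/97), and (w^k)^291 = (w^291)^k.
So S = 1 + u + u^2 + ... + u^(96) with u = w^291.
291 = 3*97 + 0, so 291 is a multiple of 97 and u = (w^97)^3 = 1.
Every one of the 97 terms equals 1: S = 97

S = 97


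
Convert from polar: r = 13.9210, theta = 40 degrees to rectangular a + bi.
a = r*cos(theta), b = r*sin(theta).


a = 13.9210*cos(40°) = 13.9210*0.766044 = 10.6641
b = 13.9210*sin(40°) = 13.9210*0.6427876 = 8.9482

10.6641 + 8.9482i


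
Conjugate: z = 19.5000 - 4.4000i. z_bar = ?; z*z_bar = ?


z_bar = 19.5000 + 4.4000i
z*z_bar = 19.5^2 + (-4.4)^2 = 380.25 + 19.36 = 399.61

z_bar = 19.5000 + 4.4000i, z*z_bar = 399.61


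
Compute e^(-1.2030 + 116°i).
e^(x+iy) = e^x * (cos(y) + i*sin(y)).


e^-1.2030 = 0.3003
cos(116°) = -0.43837
sin(116°) = 0.8988
Real = 0.3003*(-0.43837) = -0.1316
Imag = 0.3003*0.8988 = 0.2699

-0.1316 + 0.2699i


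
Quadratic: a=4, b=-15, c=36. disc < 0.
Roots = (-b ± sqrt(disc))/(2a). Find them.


disc = (-15)^2 - 4*4*36 = 225 - 576 = -351
sqrt(|disc|) = sqrt(351) = 18.7350
Real part = 15/(2*4) = 1.8750
Imag part = 18.7350/(2*4) = 2.3419

1.8750 ± 2.3419i


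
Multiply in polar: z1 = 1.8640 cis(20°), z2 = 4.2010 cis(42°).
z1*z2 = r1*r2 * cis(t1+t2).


r = 1.8640 * 4.2010 = 7.8307
theta = 20° + 42° = 62° = 62° (mod 360)

7.8307 cis(62°)


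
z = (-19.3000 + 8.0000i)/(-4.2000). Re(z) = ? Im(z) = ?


Multiply by conjugate: (-19.3000 + 8.0000i)(-4.2000) / ((-4.2)^2 + 0^2)
Numerator real = -19.3*(-4.2) + 8*0 = 81.06
Numerator imag = 8*(-4.2) - (-19.3)*0 = -33.6
Denominator = 17.64
Re(z) = 81.06/17.64 = 4.5952
Im(z) = -33.6/17.64 = -1.9048

Re(z) = 4.5952, Im(z) = -1.9048


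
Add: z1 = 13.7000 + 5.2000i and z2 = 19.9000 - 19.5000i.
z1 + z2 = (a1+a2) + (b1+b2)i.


Real: 13.7 + 19.9 = 33.6
Imag: 5.2 - 19.5 = -14.3

33.6000 - 14.3000i


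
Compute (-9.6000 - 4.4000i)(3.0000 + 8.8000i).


Real = -9.6*3 - (-4.4)*8.8 = -28.8 - (-38.72) = 9.92
Imag = -9.6*8.8 + 3*(-4.4) = -84.48 - (13.2) = -97.68

9.9200 - 97.6800i


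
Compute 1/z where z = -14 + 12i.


|z|^2 = 196+144 = 340
1/z = (-14 - 12i)/340

1/z = -0.0412 - 0.0353i


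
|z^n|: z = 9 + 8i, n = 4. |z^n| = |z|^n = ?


|z| = sqrt(81+64) = sqrt(145) = 12.0416
|z^4| = |z|^4 = (sqrt(145))^4 = 145^2 = 21025

|z^4| = 21025


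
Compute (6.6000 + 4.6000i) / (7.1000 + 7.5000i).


Conjugate of z2 = 7.1000 - 7.5000i
Numerator: (6.6000 + 4.6000i)(7.1000 - 7.5000i) = 81.3600 - 16.8400i
Denominator: 7.1^2 + 7.5^2 = 106.66
Result = (81.3600 - 16.8400i)/106.66

0.7628 - 0.1579i


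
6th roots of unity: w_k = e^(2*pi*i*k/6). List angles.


The 6th roots of unity are cis(360k/6°) for k=0..5
Angle step = 360/6 = 60°
Primitive root: cis(60°)
Primitive root = 0.5000 + 0.8660i

6 roots at angles: 0°, 60°, 120°, 180°, 240°, 300°


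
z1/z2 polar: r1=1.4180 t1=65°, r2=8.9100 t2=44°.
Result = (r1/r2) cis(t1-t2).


r = 1.4180 / 8.9100 = 0.1591
theta = 65° - 44° = 21° = 21° (mod 360)

0.1591 cis(21°)


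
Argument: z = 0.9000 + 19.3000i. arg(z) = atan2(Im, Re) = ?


Re = 0.9, Im = 19.3
arg = atan2(19.3, 0.9) = 87.3301 degrees

arg(z) = 87.3301 degrees


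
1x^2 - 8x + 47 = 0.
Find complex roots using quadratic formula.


disc = (-8)^2 - 4*1*47 = 64 - 188 = -124
sqrt(|disc|) = sqrt(124) = 11.1355
Real part = 8/(2*1) = 4.0000
Imag part = 11.1355/(2*1) = 5.5678

4.0000 ± 5.5678i


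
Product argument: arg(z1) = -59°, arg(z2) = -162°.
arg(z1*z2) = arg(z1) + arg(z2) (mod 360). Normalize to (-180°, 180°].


arg(z1*z2) = -59° - 162° = -221°
Normalized to (-180°, 180°]: 139°

139°


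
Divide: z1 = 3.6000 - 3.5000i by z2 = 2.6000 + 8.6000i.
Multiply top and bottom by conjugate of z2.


Conjugate of z2 = 2.6000 - 8.6000i
Numerator: (3.6000 - 3.5000i)(2.6000 - 8.6000i) = -20.7400 - 40.0600i
Denominator: 2.6^2 + 8.6^2 = 80.72
Result = (-20.7400 - 40.0600i)/80.72

-0.2569 - 0.4963i


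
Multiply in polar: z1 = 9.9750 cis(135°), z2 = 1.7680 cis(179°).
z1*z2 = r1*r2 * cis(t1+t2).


r = 9.9750 * 1.7680 = 17.6358
theta = 135° + 179° = 314° = 314° (mod 360)

17.6358 cis(314°)


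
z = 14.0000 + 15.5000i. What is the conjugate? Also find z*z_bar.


z_bar = 14.0000 - 15.5000i
z*z_bar = 14^2 + 15.5^2 = 196 + 240.25 = 436.25

z_bar = 14.0000 - 15.5000i, z*z_bar = 436.25


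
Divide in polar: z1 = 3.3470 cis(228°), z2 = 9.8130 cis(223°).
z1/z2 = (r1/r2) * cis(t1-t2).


r = 3.3470 / 9.8130 = 0.3411
theta = 228° - 223° = 5° = 5° (mod 360)

0.3411 cis(5°)


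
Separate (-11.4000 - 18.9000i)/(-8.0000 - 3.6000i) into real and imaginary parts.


Multiply by conjugate: (-11.4000 - 18.9000i)(-8.0000 + 3.6000i) / ((-8)^2 + (-3.6)^2)
Numerator real = -11.4*(-8) - (18.9)*(-3.6) = 159.24
Numerator imag = -18.9*(-8) - (-11.4)*(-3.6) = 110.16
Denominator = 76.96
Re(z) = 159.24/76.96 = 2.0691
Im(z) = 110.16/76.96 = 1.4314

Re(z) = 2.0691, Im(z) = 1.4314


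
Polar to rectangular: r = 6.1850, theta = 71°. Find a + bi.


a = 6.1850*cos(71°) = 6.1850*0.325568 = 2.0136
b = 6.1850*sin(71°) = 6.1850*0.94552 = 5.8480

2.0136 + 5.8480i


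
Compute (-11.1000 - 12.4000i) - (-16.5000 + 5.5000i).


Real: -11.1 + 16.5 = 5.4
Imag: -12.4 - 5.5 = -17.9

5.4000 - 17.9000i


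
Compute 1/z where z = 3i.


|z|^2 = 0+9 = 9
1/z = (0 - 3i)/9

1/z = 0 - 0.3333i


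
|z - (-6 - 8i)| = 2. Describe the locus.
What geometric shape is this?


|z - z0| = r is a circle with center z0 and radius r.
Center = (-6, -8), radius = 2

Circle with center (-6, -8) and radius 2


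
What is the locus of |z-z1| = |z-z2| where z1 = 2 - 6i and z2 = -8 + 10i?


Equal distances means the locus is the perpendicular bisector of z1 and z2.
Midpoint = ((2+(-8))/2, (-6+10)/2) = (-3.0000, 2.0000)

Perpendicular bisector through (-3.0000, 2.0000)


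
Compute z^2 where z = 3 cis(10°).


r^2 = 3^2 = 9
n*theta = 2*10° = 20° = 20° (mod 360)
a = 9*cos(20°) = 8.4572
b = 9*sin(20°) = 3.0782

9 cis(20°) = 8.4572 + 3.0782i


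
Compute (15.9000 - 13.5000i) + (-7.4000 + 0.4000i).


Real: 15.9 - 7.4 = 8.5
Imag: -13.5 + 0.4 = -13.1

8.5000 - 13.1000i


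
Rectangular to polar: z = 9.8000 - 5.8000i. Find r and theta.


r = sqrt(96.04+33.64) = sqrt(129.68) = 11.3877
theta = atan2(-5.8, 9.8) = -30.6186 degrees

r = 11.3877, theta = -30.6186 degrees


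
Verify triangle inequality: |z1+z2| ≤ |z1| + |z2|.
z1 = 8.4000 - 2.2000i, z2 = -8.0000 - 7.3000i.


|z1| = sqrt(8.4^2 + (-2.2)^2) = sqrt(75.4) = 8.6833
|z2| = sqrt((-8)^2 + (-7.3)^2) = sqrt(117.29) = 10.8301
z1+z2 = 0.4000 - 9.5000i
|z1+z2| = sqrt(90.41) = 9.5084
|z1|+|z2| = 8.6833 + 10.8301 = 19.5134

|z1+z2| = 9.5084 ≤ |z1|+|z2| = 19.5134 (verified)


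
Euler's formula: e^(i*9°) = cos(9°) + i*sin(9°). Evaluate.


cos(9°) = 0.9877
sin(9°) = 0.1564

e^(i*9°) = 0.9877 + 0.1564i


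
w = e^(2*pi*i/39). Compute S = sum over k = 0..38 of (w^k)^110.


The roots are w_k = w^k with w = e^(2*pi*i/39), and (w^k)^110 = (w^110)^k.
So S = 1 + u + u^2 + ... + u^(38) with u = w^110.
110 = 2*39 + 32, so 110 is not a multiple of 39: u = (w^39)^2 * w^32 = w^32 ≠ 1 (w is a primitive 39th root), while u^39 = (w^39)^110 = 1.
Geometric series: S = (1 - u^39)/(1 - u) = (1 - 1)/(1 - u) = 0

S = 0


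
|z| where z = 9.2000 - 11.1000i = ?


|z| = sqrt(9.2^2 + (-11.1)^2) = sqrt(84.64 + 123.21) = sqrt(207.85) = 14.4170

|z| = 14.4170


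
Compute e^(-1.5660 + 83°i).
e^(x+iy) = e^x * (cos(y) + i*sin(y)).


e^-1.5660 = 0.2089
cos(83°) = 0.1219
sin(83°) = 0.9925
Real = 0.2089*0.1219 = 0.0255
Imag = 0.2089*0.9925 = 0.2073

0.0255 + 0.2073i


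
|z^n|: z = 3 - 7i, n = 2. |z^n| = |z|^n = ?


|z| = sqrt(9+49) = sqrt(58) = 7.6158
|z^2| = |z|^2 = (sqrt(58))^2 = 58

|z^2| = 58


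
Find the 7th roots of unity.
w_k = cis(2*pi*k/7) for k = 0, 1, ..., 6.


The 7th roots of unity are cis(360k/7°) for k=0..6
Angle step = 360/7 = 51.4286°
Primitive root: cis(51.4286°)
Primitive root = 0.6235 + 0.7818i

7 roots at angles: 0°, 51.4286°, 102.8571°, 154.2857°, 205.7143°, 257.1429°, 308.5714°


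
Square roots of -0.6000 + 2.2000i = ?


|z| = sqrt(0.36+4.84) = 2.2804
sqrt((|z|+a)/2) = sqrt((2.2804+(-0.6))/2) = sqrt(0.8402) = 0.9166
sqrt((|z|-a)/2) = sqrt((2.2804-(-0.6))/2) = sqrt(1.4402) = 1.2001

±(0.9166 + 1.2001i) i.e. 0.9166 + 1.2001i and -0.9166 - 1.2001i


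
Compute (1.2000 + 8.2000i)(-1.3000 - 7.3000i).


Real = 1.2*(-1.3) - 8.2*(-7.3) = -1.56 - (-59.86) = 58.3
Imag = 1.2*(-7.3) - (1.3)*8.2 = -8.76 - (10.66) = -19.42

58.3000 - 19.4200i


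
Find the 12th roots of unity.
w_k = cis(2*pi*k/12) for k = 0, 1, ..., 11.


The 12th roots of unity are cis(360k/12°) for k=0..11
Angle step = 360/12 = 30°
Primitive root: cis(30°)
Primitive root = 0.8660 + 0.5000i

12 roots at angles: 0°, 30°, 60°, 90°, 120°, 150°, 180°, 210°, 240°, 270°, 300°, 330°


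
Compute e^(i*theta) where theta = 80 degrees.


cos(80°) = 0.1736
sin(80°) = 0.9848

e^(i*80°) = 0.1736 + 0.9848i


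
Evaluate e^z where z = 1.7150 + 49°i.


e^1.7150 = 5.5567
cos(49°) = 0.65606
sin(49°) = 0.75471
Real = 5.5567*0.65606 = 3.6455
Imag = 5.5567*0.75471 = 4.1937

3.6455 + 4.1937i


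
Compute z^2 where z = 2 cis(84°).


r^2 = 2^2 = 4
n*theta = 2*84° = 168° = 168° (mod 360)
a = 4*cos(168°) = -3.9126
b = 4*sin(168°) = 0.8316

4 cis(168°) = -3.9126 + 0.8316i


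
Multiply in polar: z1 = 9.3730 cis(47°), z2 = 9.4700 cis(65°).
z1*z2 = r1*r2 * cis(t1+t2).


r = 9.3730 * 9.4700 = 88.7623
theta = 47° + 65° = 112° = 112° (mod 360)

88.7623 cis(112°)


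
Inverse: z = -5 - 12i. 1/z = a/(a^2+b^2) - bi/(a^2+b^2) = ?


|z|^2 = 25+144 = 169
1/z = (-5 + 12i)/169

1/z = -0.0296 + 0.0710i


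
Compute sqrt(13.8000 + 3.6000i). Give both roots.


|z| = sqrt(190.44+12.96) = 14.2618
sqrt((|z|+a)/2) = sqrt((14.2618+13.8)/2) = sqrt(14.0309) = 3.7458
sqrt((|z|-a)/2) = sqrt((14.2618-13.8)/2) = sqrt(0.2309) = 0.4805

±(3.7458 + 0.4805i) i.e. 3.7458 + 0.4805i and -3.7458 - 0.4805i


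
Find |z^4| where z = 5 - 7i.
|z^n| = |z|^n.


|z| = sqrt(25+49) = sqrt(74) = 8.6023
|z^4| = |z|^4 = (sqrt(74))^4 = 74^2 = 5476

|z^4| = 5476


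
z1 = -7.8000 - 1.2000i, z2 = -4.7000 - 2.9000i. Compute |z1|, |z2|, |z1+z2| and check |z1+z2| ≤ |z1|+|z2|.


|z1| = sqrt((-7.8)^2 + (-1.2)^2) = sqrt(62.28) = 7.8918
|z2| = sqrt((-4.7)^2 + (-2.9)^2) = sqrt(30.5) = 5.5227
z1+z2 = -12.5000 - 4.1000i
|z1+z2| = sqrt(173.06) = 13.1552
|z1|+|z2| = 7.8918 + 5.5227 = 13.4145

|z1+z2| = 13.1552 ≤ |z1|+|z2| = 13.4145 (verified)


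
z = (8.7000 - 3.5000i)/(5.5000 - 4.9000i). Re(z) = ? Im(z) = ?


Multiply by conjugate: (8.7000 - 3.5000i)(5.5000 + 4.9000i) / (5.5^2 + (-4.9)^2)
Numerator real = 8.7*5.5 - (3.5)*(-4.9) = 65
Numerator imag = -3.5*5.5 - 8.7*(-4.9) = 23.38
Denominator = 54.26
Re(z) = 65/54.26 = 1.1979
Im(z) = 23.38/54.26 = 0.4309

Re(z) = 1.1979, Im(z) = 0.4309


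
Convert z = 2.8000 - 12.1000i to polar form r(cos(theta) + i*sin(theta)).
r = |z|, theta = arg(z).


r = sqrt(7.84+146.41) = sqrt(154.25) = 12.4197
theta = atan2(-12.1, 2.8) = -76.9708 degrees

r = 12.4197, theta = -76.9708 degrees


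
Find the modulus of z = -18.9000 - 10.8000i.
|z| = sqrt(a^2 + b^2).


|z| = sqrt((-18.9)^2 + (-10.8)^2) = sqrt(357.21 + 116.64) = sqrt(473.85) = 21.7681

|z| = 21.7681


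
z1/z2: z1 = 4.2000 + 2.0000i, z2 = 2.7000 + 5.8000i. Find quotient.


Conjugate of z2 = 2.7000 - 5.8000i
Numerator: (4.2000 + 2.0000i)(2.7000 - 5.8000i) = 22.9400 - 18.9600i
Denominator: 2.7^2 + 5.8^2 = 40.93
Result = (22.9400 - 18.9600i)/40.93

0.5605 - 0.4632i


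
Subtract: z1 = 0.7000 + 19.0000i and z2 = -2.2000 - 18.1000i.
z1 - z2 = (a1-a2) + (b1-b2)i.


Real: 0.7 + 2.2 = 2.9
Imag: 19 + 18.1 = 37.1

2.9000 + 37.1000i


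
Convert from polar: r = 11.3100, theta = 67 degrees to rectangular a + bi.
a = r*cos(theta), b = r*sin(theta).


a = 11.3100*cos(67°) = 11.3100*0.39073 = 4.4192
b = 11.3100*sin(67°) = 11.3100*0.9205 = 10.4109

4.4192 + 10.4109i


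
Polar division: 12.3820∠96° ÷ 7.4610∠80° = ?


r = 12.3820 / 7.4610 = 1.6596
theta = 96° - 80° = 16° = 16° (mod 360)

1.6596 cis(16°)


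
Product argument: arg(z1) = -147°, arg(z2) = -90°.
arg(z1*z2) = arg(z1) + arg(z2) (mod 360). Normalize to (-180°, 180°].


arg(z1*z2) = -147° - 90° = -237°
Normalized to (-180°, 180°]: 123°

123°


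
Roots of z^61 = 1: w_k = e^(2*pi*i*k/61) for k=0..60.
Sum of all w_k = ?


The sum of all 61th roots of unity is 0.
Geometric series: (1 - w^61)/(1 - w) = (1-1)/(1-w) = 0 since w^61 = 1, w ≠ 1.
Alternatively: coefficient of z^60 in z^61 - 1 is 0.

0


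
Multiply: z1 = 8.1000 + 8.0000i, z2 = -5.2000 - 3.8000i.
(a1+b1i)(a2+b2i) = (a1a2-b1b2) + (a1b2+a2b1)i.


Real = 8.1*(-5.2) - 8*(-3.8) = -42.12 - (-30.4) = -11.72
Imag = 8.1*(-3.8) - (5.2)*8 = -30.78 - (41.6) = -72.38

-11.7200 - 72.3800i


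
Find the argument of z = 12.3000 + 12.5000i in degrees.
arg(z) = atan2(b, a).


Re = 12.3, Im = 12.5
arg = atan2(12.5, 12.3) = 45.4621 degrees

arg(z) = 45.4621 degrees


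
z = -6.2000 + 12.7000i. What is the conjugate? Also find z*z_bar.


z_bar = -6.2000 - 12.7000i
z*z_bar = (-6.2)^2 + 12.7^2 = 38.44 + 161.29 = 199.73

z_bar = -6.2000 - 12.7000i, z*z_bar = 199.73


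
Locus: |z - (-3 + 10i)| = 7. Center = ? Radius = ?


|z - z0| = r is a circle with center z0 and radius r.
Center = (-3, 10), radius = 7

Circle with center (-3, 10) and radius 7


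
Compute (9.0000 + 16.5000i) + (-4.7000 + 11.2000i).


Real: 9 - 4.7 = 4.3
Imag: 16.5 + 11.2 = 27.7

4.3000 + 27.7000i


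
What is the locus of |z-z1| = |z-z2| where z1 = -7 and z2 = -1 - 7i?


Equal distances means the locus is the perpendicular bisector of z1 and z2.
Midpoint = ((-7+(-1))/2, (0+(-7))/2) = (-4.0000, -3.5000)

Perpendicular bisector through (-4.0000, -3.5000)


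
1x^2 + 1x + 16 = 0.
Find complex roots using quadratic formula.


disc = 1^2 - 4*1*16 = 1 - 64 = -63
sqrt(|disc|) = sqrt(63) = 7.9373
Real part = -1/(2*1) = -0.5000
Imag part = 7.9373/(2*1) = 3.9686

-0.5000 ± 3.9686i


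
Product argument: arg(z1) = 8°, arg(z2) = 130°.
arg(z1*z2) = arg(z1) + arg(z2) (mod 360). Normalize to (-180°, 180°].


arg(z1*z2) = 8° + 130° = 138°
Normalized to (-180°, 180°]: 138°

138°


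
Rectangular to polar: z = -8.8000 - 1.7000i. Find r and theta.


r = sqrt(77.44+2.89) = sqrt(80.33) = 8.9627
theta = atan2(-1.7, -8.8) = -169.0662 degrees

r = 8.9627, theta = -169.0662 degrees


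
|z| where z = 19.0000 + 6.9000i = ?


|z| = sqrt(19^2 + 6.9^2) = sqrt(361 + 47.61) = sqrt(408.61) = 20.2141

|z| = 20.2141


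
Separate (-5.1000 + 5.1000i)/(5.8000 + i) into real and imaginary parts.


Multiply by conjugate: (-5.1000 + 5.1000i)(5.8000 - i) / (5.8^2 + 1^2)
Numerator real = -5.1*5.8 + 5.1*1 = -24.48
Numerator imag = 5.1*5.8 - (-5.1)*1 = 34.68
Denominator = 34.64
Re(z) = -24.48/34.64 = -0.7067
Im(z) = 34.68/34.64 = 1.0012

Re(z) = -0.7067, Im(z) = 1.0012


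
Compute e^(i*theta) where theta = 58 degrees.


cos(58°) = 0.5299
sin(58°) = 0.8480

e^(i*58°) = 0.5299 + 0.8480i


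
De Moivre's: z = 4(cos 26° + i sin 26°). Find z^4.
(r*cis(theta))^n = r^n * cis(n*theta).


r^4 = 4^4 = 256
n*theta = 4*26° = 104° = 104° (mod 360)
a = 256*cos(104°) = -61.9320
b = 256*sin(104°) = 248.3957

256 cis(104°) = -61.9320 + 248.3957i


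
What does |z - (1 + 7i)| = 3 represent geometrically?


|z - z0| = r is a circle with center z0 and radius r.
Center = (1, 7), radius = 3

Circle with center (1, 7) and radius 3


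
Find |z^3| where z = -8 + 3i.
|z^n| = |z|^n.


|z| = sqrt(64+9) = sqrt(73) = 8.5440
|z^3| = |z|^3 = (sqrt(73))^3 = 73*sqrt(73)

|z^3| = 73*sqrt(73) ≈ 623.7123


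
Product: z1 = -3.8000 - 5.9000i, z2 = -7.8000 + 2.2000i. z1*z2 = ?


Real = -3.8*(-7.8) - (-5.9)*2.2 = 29.64 - (-12.98) = 42.62
Imag = -3.8*2.2 - (7.8)*(-5.9) = -8.36 + 46.02 = 37.66

42.6200 + 37.6600i


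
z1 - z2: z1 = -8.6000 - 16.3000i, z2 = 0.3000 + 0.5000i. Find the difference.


Real: -8.6 - 0.3 = -8.9
Imag: -16.3 - 0.5 = -16.8

-8.9000 - 16.8000i


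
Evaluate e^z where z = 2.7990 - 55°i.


e^2.7990 = 16.4282
cos(-55°) = 0.573576
sin(-55°) = -0.81915
Real = 16.4282*0.573576 = 9.4228
Imag = 16.4282*(-0.81915) = -13.4572

9.4228 - 13.4572i


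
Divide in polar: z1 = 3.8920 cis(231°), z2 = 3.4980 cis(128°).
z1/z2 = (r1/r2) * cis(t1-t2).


r = 3.8920 / 3.4980 = 1.1126
theta = 231° - 128° = 103° = 103° (mod 360)

1.1126 cis(103°)


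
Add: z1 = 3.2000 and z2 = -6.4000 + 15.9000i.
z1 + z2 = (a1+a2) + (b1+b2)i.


Real: 3.2 - 6.4 = -3.2
Imag: 0 + 15.9 = 15.9

-3.2000 + 15.9000i


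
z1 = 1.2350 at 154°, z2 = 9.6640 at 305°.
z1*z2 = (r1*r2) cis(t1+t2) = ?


r = 1.2350 * 9.6640 = 11.9350
theta = 154° + 305° = 459° = 99° (mod 360)

11.9350 cis(99°)


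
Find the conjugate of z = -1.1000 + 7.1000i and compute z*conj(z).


z_bar = -1.1000 - 7.1000i
z*z_bar = (-1.1)^2 + 7.1^2 = 1.21 + 50.41 = 51.62

z_bar = -1.1000 - 7.1000i, z*z_bar = 51.62


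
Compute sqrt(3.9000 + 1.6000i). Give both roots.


|z| = sqrt(15.21+2.56) = 4.2154
sqrt((|z|+a)/2) = sqrt((4.2154+3.9)/2) = sqrt(4.0577) = 2.0144
sqrt((|z|-a)/2) = sqrt((4.2154-3.9)/2) = sqrt(0.1577) = 0.3971

±(2.0144 + 0.3971i) i.e. 2.0144 + 0.3971i and -2.0144 - 0.3971i


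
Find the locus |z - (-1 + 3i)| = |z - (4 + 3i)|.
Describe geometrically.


Equal distances means the locus is the perpendicular bisector of z1 and z2.
Midpoint = ((-1+4)/2, (3+3)/2) = (1.5000, 3.0000)

Perpendicular bisector through (1.5000, 3.0000)


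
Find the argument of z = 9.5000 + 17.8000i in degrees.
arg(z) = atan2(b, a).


Re = 9.5, Im = 17.8
arg = atan2(17.8, 9.5) = 61.9108 degrees

arg(z) = 61.9108 degrees


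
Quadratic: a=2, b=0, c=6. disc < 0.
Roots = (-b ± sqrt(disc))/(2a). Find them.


disc = 0^2 - 4*2*6 = 0 - 48 = -48
sqrt(|disc|) = sqrt(48) = 6.9282
Real part = 0/(2*2) = 0
Imag part = 6.9282/(2*2) = 1.7321

0 ± 1.7321i


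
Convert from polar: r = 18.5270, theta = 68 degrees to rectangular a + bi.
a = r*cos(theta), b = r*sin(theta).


a = 18.5270*cos(68°) = 18.5270*0.374607 = 6.9403
b = 18.5270*sin(68°) = 18.5270*0.92718 = 17.1779

6.9403 + 17.1779i


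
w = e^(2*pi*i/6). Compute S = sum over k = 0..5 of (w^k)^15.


The roots are w_k = w^k with w = e^(2*pi*i/6), and (w^k)^15 = (w^15)^k.
So S = 1 + u + u^2 + ... + u^(5) with u = w^15.
15 = 2*6 + 3, so 15 is not a multiple of 6: u = (w^6)^2 * w^3 = w^3 ≠ 1 (w is a primitive 6th root), while u^6 = (w^6)^15 = 1.
Geometric series: S = (1 - u^6)/(1 - u) = (1 - 1)/(1 - u) = 0

S = 0


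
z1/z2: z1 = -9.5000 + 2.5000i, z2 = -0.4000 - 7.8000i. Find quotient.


Conjugate of z2 = -0.4000 + 7.8000i
Numerator: (-9.5000 + 2.5000i)(-0.4000 + 7.8000i) = -15.7000 - 75.1000i
Denominator: (-0.4)^2 + (-7.8)^2 = 61
Result = (-15.7000 - 75.1000i)/61

-0.2574 - 1.2311i


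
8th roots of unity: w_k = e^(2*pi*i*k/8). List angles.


The 8th roots of unity are cis(360k/8°) for k=0..7
Angle step = 360/8 = 45°
Primitive root: cis(45°)
Primitive root = 0.7071 + 0.7071i

8 roots at angles: 0°, 45°, 90°, 135°, 180°, 225°, 270°, 315°


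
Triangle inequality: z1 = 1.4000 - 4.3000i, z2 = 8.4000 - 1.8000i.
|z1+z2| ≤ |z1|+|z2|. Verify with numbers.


|z1| = sqrt(1.4^2 + (-4.3)^2) = sqrt(20.45) = 4.5222
|z2| = sqrt(8.4^2 + (-1.8)^2) = sqrt(73.8) = 8.5907
z1+z2 = 9.8000 - 6.1000i
|z1+z2| = sqrt(133.25) = 11.5434
|z1|+|z2| = 4.5222 + 8.5907 = 13.1129

|z1+z2| = 11.5434 ≤ |z1|+|z2| = 13.1129 (verified)


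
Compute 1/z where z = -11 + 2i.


|z|^2 = 121+4 = 125
1/z = (-11 - 2i)/125

1/z = -0.0880 - 0.0160i


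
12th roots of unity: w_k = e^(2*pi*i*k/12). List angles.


The 12th roots of unity are cis(360k/12°) for k=0..11
Angle step = 360/12 = 30°
Primitive root: cis(30°)
Primitive root = 0.8660 + 0.5000i

12 roots at angles: 0°, 30°, 60°, 90°, 120°, 150°, 180°, 210°, 240°, 270°, 300°, 330°


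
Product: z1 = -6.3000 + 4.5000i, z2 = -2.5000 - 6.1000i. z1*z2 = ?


Real = -6.3*(-2.5) - 4.5*(-6.1) = 15.75 - (-27.45) = 43.2
Imag = -6.3*(-6.1) - (2.5)*4.5 = 38.43 - (11.25) = 27.18

43.2000 + 27.1800i


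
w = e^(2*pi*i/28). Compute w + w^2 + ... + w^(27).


With w = e^(2*pi*i/28), all 28 of the 28th roots of unity w^0 = 1, w, ..., w^(27) sum to 0: 1 + w + ... + w^(27) = (1 - w^28)/(1 - w) = 0 since w^28 = 1, w ≠ 1.
Removing the root 1: w + w^2 + ... + w^(27) = 0 - 1 = -1

Sum = -1


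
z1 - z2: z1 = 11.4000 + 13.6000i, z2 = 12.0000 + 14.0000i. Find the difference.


Real: 11.4 - 12 = -0.6
Imag: 13.6 - 14 = -0.4

-0.6000 - 0.4000i


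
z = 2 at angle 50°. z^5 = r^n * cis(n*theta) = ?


r^5 = 2^5 = 32
n*theta = 5*50° = 250° = 250° (mod 360)
a = 32*cos(250°) = -10.9446
b = 32*sin(250°) = -30.0702

32 cis(250°) = -10.9446 - 30.0702i


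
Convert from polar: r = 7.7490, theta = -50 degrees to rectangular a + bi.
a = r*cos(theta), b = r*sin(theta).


a = 7.7490*cos(-50°) = 7.7490*0.64279 = 4.9810
b = 7.7490*sin(-50°) = 7.7490*(-0.766044) = -5.9361

4.9810 - 5.9361i


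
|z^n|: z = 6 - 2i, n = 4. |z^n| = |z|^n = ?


|z| = sqrt(36+4) = sqrt(40) = 6.3246
|z^4| = |z|^4 = (sqrt(40))^4 = 40^2 = 1600

|z^4| = 1600


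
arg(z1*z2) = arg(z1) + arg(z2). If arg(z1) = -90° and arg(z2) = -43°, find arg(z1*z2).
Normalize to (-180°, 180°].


arg(z1*z2) = -90° - 43° = -133°
Normalized to (-180°, 180°]: -133°

-133°


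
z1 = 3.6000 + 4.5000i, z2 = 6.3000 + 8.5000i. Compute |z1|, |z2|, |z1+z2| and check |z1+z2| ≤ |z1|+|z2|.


|z1| = sqrt(3.6^2 + 4.5^2) = sqrt(33.21) = 5.7628
|z2| = sqrt(6.3^2 + 8.5^2) = sqrt(111.94) = 10.5802
z1+z2 = 9.9000 + 13.0000i
|z1+z2| = sqrt(267.01) = 16.3404
|z1|+|z2| = 5.7628 + 10.5802 = 16.3430

|z1+z2| = 16.3404 ≤ |z1|+|z2| = 16.3430 (verified)


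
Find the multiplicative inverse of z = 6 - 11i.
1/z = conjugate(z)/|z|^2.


|z|^2 = 36+121 = 157
1/z = (6 + 11i)/157

1/z = 0.0382 + 0.0701i


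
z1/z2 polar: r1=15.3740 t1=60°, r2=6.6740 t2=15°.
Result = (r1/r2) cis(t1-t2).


r = 15.3740 / 6.6740 = 2.3036
theta = 60° - 15° = 45° = 45° (mod 360)

2.3036 cis(45°)


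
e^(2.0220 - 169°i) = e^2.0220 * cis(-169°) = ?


e^2.0220 = 7.5534
cos(-169°) = -0.98163
sin(-169°) = -0.19081
Real = 7.5534*(-0.98163) = -7.4146
Imag = 7.5534*(-0.19081) = -1.4413

-7.4146 - 1.4413i


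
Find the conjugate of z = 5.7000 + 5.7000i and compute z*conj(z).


z_bar = 5.7000 - 5.7000i
z*z_bar = 5.7^2 + 5.7^2 = 32.49 + 32.49 = 64.98

z_bar = 5.7000 - 5.7000i, z*z_bar = 64.98


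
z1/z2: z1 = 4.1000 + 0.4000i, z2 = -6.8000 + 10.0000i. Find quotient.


Conjugate of z2 = -6.8000 - 10.0000i
Numerator: (4.1000 + 0.4000i)(-6.8000 - 10.0000i) = -23.8800 - 43.7200i
Denominator: (-6.8)^2 + 10^2 = 146.24
Result = (-23.8800 - 43.7200i)/146.24

-0.1633 - 0.2990i


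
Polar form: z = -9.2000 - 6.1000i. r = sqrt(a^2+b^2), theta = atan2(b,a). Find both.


r = sqrt(84.64+37.21) = sqrt(121.85) = 11.0386
theta = atan2(-6.1, -9.2) = -146.4539 degrees

r = 11.0386, theta = -146.4539 degrees


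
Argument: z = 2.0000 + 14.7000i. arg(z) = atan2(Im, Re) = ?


Re = 2, Im = 14.7
arg = atan2(14.7, 2) = 82.2522 degrees

arg(z) = 82.2522 degrees


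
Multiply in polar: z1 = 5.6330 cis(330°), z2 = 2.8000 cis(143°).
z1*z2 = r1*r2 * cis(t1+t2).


r = 5.6330 * 2.8000 = 15.7724
theta = 330° + 143° = 473° = 113° (mod 360)

15.7724 cis(113°)


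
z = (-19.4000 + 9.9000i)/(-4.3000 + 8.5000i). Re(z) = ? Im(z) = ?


Multiply by conjugate: (-19.4000 + 9.9000i)(-4.3000 - 8.5000i) / ((-4.3)^2 + 8.5^2)
Numerator real = -19.4*(-4.3) + 9.9*8.5 = 167.57
Numerator imag = 9.9*(-4.3) - (-19.4)*8.5 = 122.33
Denominator = 90.74
Re(z) = 167.57/90.74 = 1.8467
Im(z) = 122.33/90.74 = 1.3481

Re(z) = 1.8467, Im(z) = 1.3481


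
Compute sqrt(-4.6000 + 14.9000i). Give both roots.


|z| = sqrt(21.16+222.01) = 15.5939
sqrt((|z|+a)/2) = sqrt((15.5939+(-4.6))/2) = sqrt(5.4970) = 2.3446
sqrt((|z|-a)/2) = sqrt((15.5939-(-4.6))/2) = sqrt(10.0970) = 3.1776

±(2.3446 + 3.1776i) i.e. 2.3446 + 3.1776i and -2.3446 - 3.1776i


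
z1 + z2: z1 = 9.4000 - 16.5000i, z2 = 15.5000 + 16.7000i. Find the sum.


Real: 9.4 + 15.5 = 24.9
Imag: -16.5 + 16.7 = 0.2

24.9000 + 0.2000i


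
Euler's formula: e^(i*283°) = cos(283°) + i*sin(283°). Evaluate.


cos(283°) = 0.2250
sin(283°) = -0.9744

e^(i*283°) = 0.2250 - 0.9744i


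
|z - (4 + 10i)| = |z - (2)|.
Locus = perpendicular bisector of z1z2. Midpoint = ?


Equal distances means the locus is the perpendicular bisector of z1 and z2.
Midpoint = ((4+2)/2, (10+0)/2) = (3.0000, 5.0000)

Perpendicular bisector through (3.0000, 5.0000)


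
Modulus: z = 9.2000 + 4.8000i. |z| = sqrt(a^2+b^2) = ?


|z| = sqrt(9.2^2 + 4.8^2) = sqrt(84.64 + 23.04) = sqrt(107.68) = 10.3769

|z| = 10.3769


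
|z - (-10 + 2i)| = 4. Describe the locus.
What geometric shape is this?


|z - z0| = r is a circle with center z0 and radius r.
Center = (-10, 2), radius = 4

Circle with center (-10, 2) and radius 4


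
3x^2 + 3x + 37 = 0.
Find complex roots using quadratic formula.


disc = 3^2 - 4*3*37 = 9 - 444 = -435
sqrt(|disc|) = sqrt(435) = 20.8567
Real part = -3/(2*3) = -0.5000
Imag part = 20.8567/(2*3) = 3.4761

-0.5000 ± 3.4761i


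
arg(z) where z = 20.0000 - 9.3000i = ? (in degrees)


Re = 20, Im = -9.3
arg = atan2(-9.3, 20) = -24.9384 degrees

arg(z) = -24.9384 degrees


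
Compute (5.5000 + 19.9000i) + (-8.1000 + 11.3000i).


Real: 5.5 - 8.1 = -2.6
Imag: 19.9 + 11.3 = 31.2

-2.6000 + 31.2000i


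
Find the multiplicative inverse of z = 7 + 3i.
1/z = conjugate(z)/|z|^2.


|z|^2 = 49+9 = 58
1/z = (7 - 3i)/58

1/z = 0.1207 - 0.0517i


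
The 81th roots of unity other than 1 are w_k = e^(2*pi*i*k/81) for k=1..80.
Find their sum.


With w = e^(2*pi*i/81), all 81 of the 81th roots of unity w^0 = 1, w, ..., w^(80) sum to 0: 1 + w + ... + w^(80) = (1 - w^81)/(1 - w) = 0 since w^81 = 1, w ≠ 1.
Removing the root 1: w + w^2 + ... + w^(80) = 0 - 1 = -1

Sum = -1


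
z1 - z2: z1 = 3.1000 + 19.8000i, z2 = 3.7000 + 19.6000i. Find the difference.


Real: 3.1 - 3.7 = -0.6
Imag: 19.8 - 19.6 = 0.2

-0.6000 + 0.2000i


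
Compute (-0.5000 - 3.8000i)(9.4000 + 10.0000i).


Real = -0.5*9.4 - (-3.8)*10 = -4.7 - (-38) = 33.3
Imag = -0.5*10 + 9.4*(-3.8) = -5 - (35.72) = -40.72

33.3000 - 40.7200i


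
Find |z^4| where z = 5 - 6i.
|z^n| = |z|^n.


|z| = sqrt(25+36) = sqrt(61) = 7.8102
|z^4| = |z|^4 = (sqrt(61))^4 = 61^2 = 3721

|z^4| = 3721


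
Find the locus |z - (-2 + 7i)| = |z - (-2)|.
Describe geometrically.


Equal distances means the locus is the perpendicular bisector of z1 and z2.
Midpoint = ((-2+(-2))/2, (7+0)/2) = (-2.0000, 3.5000)

Perpendicular bisector through (-2.0000, 3.5000)


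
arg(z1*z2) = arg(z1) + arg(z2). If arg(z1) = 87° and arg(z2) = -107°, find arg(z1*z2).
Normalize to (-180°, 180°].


arg(z1*z2) = 87° - 107° = -20°
Normalized to (-180°, 180°]: -20°

-20°


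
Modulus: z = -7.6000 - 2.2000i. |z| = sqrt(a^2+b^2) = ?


|z| = sqrt((-7.6)^2 + (-2.2)^2) = sqrt(57.76 + 4.84) = sqrt(62.6) = 7.9120

|z| = 7.9120


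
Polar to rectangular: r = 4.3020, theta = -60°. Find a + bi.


a = 4.3020*cos(-60°) = 4.3020*0.5 = 2.1510
b = 4.3020*sin(-60°) = 4.3020*(-0.866025) = -3.7256

2.1510 - 3.7256i


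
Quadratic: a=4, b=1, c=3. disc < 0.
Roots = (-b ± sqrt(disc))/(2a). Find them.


disc = 1^2 - 4*4*3 = 1 - 48 = -47
sqrt(|disc|) = sqrt(47) = 6.8557
Real part = -1/(2*4) = -0.1250
Imag part = 6.8557/(2*4) = 0.8570

-0.1250 ± 0.8570i


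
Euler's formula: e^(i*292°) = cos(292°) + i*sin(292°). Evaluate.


cos(292°) = 0.3746
sin(292°) = -0.9272

e^(i*292°) = 0.3746 - 0.9272i


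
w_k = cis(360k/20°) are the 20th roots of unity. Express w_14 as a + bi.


Angle = 360*14/20 = 252°
a = cos(252°) = -0.3090
b = sin(252°) = -0.9511

-0.3090 - 0.9511i


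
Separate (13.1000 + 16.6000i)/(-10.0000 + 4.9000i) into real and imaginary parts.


Multiply by conjugate: (13.1000 + 16.6000i)(-10.0000 - 4.9000i) / ((-10)^2 + 4.9^2)
Numerator real = 13.1*(-10) + 16.6*4.9 = -49.66
Numerator imag = 16.6*(-10) - 13.1*4.9 = -230.19
Denominator = 124.01
Re(z) = -49.66/124.01 = -0.4005
Im(z) = -230.19/124.01 = -1.8562

Re(z) = -0.4005, Im(z) = -1.8562


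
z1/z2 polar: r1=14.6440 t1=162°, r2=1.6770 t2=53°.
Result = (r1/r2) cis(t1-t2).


r = 14.6440 / 1.6770 = 8.7323
theta = 162° - 53° = 109° = 109° (mod 360)

8.7323 cis(109°)


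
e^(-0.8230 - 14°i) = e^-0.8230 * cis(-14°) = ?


e^-0.8230 = 0.4391
cos(-14°) = 0.9703
sin(-14°) = -0.2419
Real = 0.4391*0.9703 = 0.4261
Imag = 0.4391*(-0.2419) = -0.1062

0.4261 - 0.1062i


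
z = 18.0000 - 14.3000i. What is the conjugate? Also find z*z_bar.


z_bar = 18.0000 + 14.3000i
z*z_bar = 18^2 + (-14.3)^2 = 324 + 204.49 = 528.49

z_bar = 18.0000 + 14.3000i, z*z_bar = 528.49


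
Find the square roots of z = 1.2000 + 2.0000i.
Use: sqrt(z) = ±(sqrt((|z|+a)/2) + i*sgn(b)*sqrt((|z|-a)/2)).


|z| = sqrt(1.44+4) = 2.3324
sqrt((|z|+a)/2) = sqrt((2.3324+1.2)/2) = sqrt(1.7662) = 1.3290
sqrt((|z|-a)/2) = sqrt((2.3324-1.2)/2) = sqrt(0.5662) = 0.7525

±(1.3290 + 0.7525i) i.e. 1.3290 + 0.7525i and -1.3290 - 0.7525i


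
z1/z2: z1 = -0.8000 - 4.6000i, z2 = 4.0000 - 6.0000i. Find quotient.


Conjugate of z2 = 4.0000 + 6.0000i
Numerator: (-0.8000 - 4.6000i)(4.0000 + 6.0000i) = 24.4000 - 23.2000i
Denominator: 4^2 + (-6)^2 = 52
Result = (24.4000 - 23.2000i)/52

0.4692 - 0.4462i


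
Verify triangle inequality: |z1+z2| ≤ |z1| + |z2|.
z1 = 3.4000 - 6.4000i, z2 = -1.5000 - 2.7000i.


|z1| = sqrt(3.4^2 + (-6.4)^2) = sqrt(52.52) = 7.2471
|z2| = sqrt((-1.5)^2 + (-2.7)^2) = sqrt(9.54) = 3.0887
z1+z2 = 1.9000 - 9.1000i
|z1+z2| = sqrt(86.42) = 9.2962
|z1|+|z2| = 7.2471 + 3.0887 = 10.3358

|z1+z2| = 9.2962 ≤ |z1|+|z2| = 10.3358 (verified)


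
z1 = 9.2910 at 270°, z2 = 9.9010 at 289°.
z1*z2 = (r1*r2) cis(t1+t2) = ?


r = 9.2910 * 9.9010 = 91.9902
theta = 270° + 289° = 559° = 199° (mod 360)

91.9902 cis(199°)


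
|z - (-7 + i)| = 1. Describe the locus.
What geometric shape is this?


|z - z0| = r is a circle with center z0 and radius r.
Center = (-7, 1), radius = 1

Circle with center (-7, 1) and radius 1


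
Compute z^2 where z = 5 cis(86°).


r^2 = 5^2 = 25
n*theta = 2*86° = 172° = 172° (mod 360)
a = 25*cos(172°) = -24.7567
b = 25*sin(172°) = 3.4793

25 cis(172°) = -24.7567 + 3.4793i


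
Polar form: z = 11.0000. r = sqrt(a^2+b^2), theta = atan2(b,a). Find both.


r = sqrt(121+0) = sqrt(121) = 11.0000
theta = atan2(0, 11) = 0 degrees

r = 11.0000, theta = 0 degrees


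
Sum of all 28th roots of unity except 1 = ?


With w = e^(2*pi*i/28), all 28 of the 28th roots of unity w^0 = 1, w, ..., w^(27) sum to 0: 1 + w + ... + w^(27) = (1 - w^28)/(1 - w) = 0 since w^28 = 1, w ≠ 1.
Removing the root 1: w + w^2 + ... + w^(27) = 0 - 1 = -1

Sum = -1


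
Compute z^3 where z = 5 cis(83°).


r^3 = 5^3 = 125
n*theta = 3*83° = 249° = 249° (mod 360)
a = 125*cos(249°) = -44.7960
b = 125*sin(249°) = -116.6976

125 cis(249°) = -44.7960 - 116.6976i


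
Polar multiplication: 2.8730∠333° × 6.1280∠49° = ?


r = 2.8730 * 6.1280 = 17.6057
theta = 333° + 49° = 382° = 22° (mod 360)

17.6057 cis(22°)


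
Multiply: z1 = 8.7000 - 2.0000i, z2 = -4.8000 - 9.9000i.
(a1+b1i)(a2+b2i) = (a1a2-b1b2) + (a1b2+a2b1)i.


Real = 8.7*(-4.8) - (-2)*(-9.9) = -41.76 - 19.8 = -61.56
Imag = 8.7*(-9.9) - (4.8)*(-2) = -86.13 + 9.6 = -76.53

-61.5600 - 76.5300i


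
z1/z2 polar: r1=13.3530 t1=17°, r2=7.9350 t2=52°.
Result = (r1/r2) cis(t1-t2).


r = 13.3530 / 7.9350 = 1.6828
theta = 17° - 52° = -35° = 325° (mod 360)

1.6828 cis(325°)


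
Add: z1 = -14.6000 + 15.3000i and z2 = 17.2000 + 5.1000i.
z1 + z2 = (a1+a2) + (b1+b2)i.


Real: -14.6 + 17.2 = 2.6
Imag: 15.3 + 5.1 = 20.4

2.6000 + 20.4000i


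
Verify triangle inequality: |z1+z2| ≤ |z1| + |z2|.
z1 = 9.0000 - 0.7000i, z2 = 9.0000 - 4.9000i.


|z1| = sqrt(9^2 + (-0.7)^2) = sqrt(81.49) = 9.0272
|z2| = sqrt(9^2 + (-4.9)^2) = sqrt(105.01) = 10.2474
z1+z2 = 18.0000 - 5.6000i
|z1+z2| = sqrt(355.36) = 18.8510
|z1|+|z2| = 9.0272 + 10.2474 = 19.2746

|z1+z2| = 18.8510 ≤ |z1|+|z2| = 19.2746 (verified)


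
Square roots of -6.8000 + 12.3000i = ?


|z| = sqrt(46.24+151.29) = 14.0545
sqrt((|z|+a)/2) = sqrt((14.0545+(-6.8))/2) = sqrt(3.6273) = 1.9045
sqrt((|z|-a)/2) = sqrt((14.0545-(-6.8))/2) = sqrt(10.4273) = 3.2291

±(1.9045 + 3.2291i) i.e. 1.9045 + 3.2291i and -1.9045 - 3.2291i


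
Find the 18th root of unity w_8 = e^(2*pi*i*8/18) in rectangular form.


Angle = 360*8/18 = 160°
a = cos(160°) = -0.9397
b = sin(160°) = 0.3420

-0.9397 + 0.3420i


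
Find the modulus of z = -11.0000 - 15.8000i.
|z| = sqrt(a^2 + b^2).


|z| = sqrt((-11)^2 + (-15.8)^2) = sqrt(121 + 249.64) = sqrt(370.64) = 19.2520

|z| = 19.2520
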